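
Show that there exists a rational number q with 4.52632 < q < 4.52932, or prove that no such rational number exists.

Scale by 36: the interval becomes (162.94752, 163.05552), which contains the integer 163.
So q = 163/36 works: it is a ratio of integers, and dividing 36·4.52632 < 163 < 36·4.52932 through by 36 gives 4.52632 < 163/36 < 4.52932.

q = 163/36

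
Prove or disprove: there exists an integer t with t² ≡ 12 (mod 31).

Apply Euler's criterion with the prime 31: 12 is a quadratic residue iff 12^15 ≡ 1 (mod 31), and a non-residue iff it is ≡ −1.
Repeated squaring mod 31: 12^2 = 144 ≡ 20; 12^4 ≡ 20² = 400 ≡ 28; 12^8 ≡ 28² = 784 ≡ 9.
Since 15 = 8 + 4 + 2 + 1, 12^15 ≡ 9 · 28 · 20 · 12; multiplying out mod 31: 9·28 = 252 ≡ 4, then 4·20 = 80 ≡ 18, then 18·12 = 216 ≡ 30. Thus 12^15 ≡ 30 ≡ −1 (mod 31).
The value −1 means 12 is a non-residue modulo 31, so t² ≡ 12 (mod 31) is impossible.

There is no such integer.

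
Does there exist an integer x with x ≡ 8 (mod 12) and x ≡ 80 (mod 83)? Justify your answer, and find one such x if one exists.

gcd(12, 83) = 1, so the Chinese Remainder Theorem guarantees exactly one residue class mod 996 satisfying both.
Any solution of the first congruence is x = 8 + 12t; substituting into the second, 12t ≡ 80 − 8 ≡ 72 (mod 83).
To invert 12 modulo 83: 83 = 6·12 + 11, 12 = 1·11 + 1, 11 = 11·1 + 0, and unwinding, 1 = 12 − 1·11 = 12 − (83 − 6·12) = −83 + 7·12. Thus 12⁻¹ ≡ 7 (mod 83).
Therefore t ≡ 7·72 = 504 ≡ 6 (mod 83).
With t = 6: x = 8 + 12·6 = 80.
Check: 80 mod 12 = 8, 80 mod 83 = 80. ✓

x = 80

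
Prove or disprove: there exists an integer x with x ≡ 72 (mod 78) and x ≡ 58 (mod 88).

Here gcd(78, 88) = 2, and both 72 and 58 leave remainder 0 mod 2, so the system is consistent.
Put x = 72 + 78t, so we need 78t ≡ 74 (mod 88), equivalently (divide by 2) 39t ≡ 37 (mod 44).
Invert 39 mod 44 by the Euclidean algorithm: 44 = 1·39 + 5, 39 = 7·5 + 4, 5 = 1·4 + 1, 4 = 4·1 + 0; back-substituting, 1 = 5 − 1·4 = 5 − (39 − 7·5) = −39 + 8·5 = −39 + 8·(44 − 1·39) = 8·44 − 9·39. Hence 39·(-9) ≡ 1, so 39⁻¹ ≡ -9 ≡ 35 (mod 44).
Multiplying by 35: t ≡ 35·37 = 1295 ≡ 19 (mod 44).
Then x = 72 + 78·19 = 1554.
Check: 1554 mod 78 = 72, 1554 mod 88 = 58. ✓

x = 1554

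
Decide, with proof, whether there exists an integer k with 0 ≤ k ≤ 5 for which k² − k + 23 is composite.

k = 4

At k = 4: 4² − 4 + 23 = 35 = 5·7, which is composite.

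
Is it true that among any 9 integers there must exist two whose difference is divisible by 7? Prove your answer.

Yes, this is always true.

There are exactly 7 possible remainders on division by 7.
Placing 9 integers into 7 classes, some class receives at least two — say a and b.
Their difference a − b is then a multiple of 7.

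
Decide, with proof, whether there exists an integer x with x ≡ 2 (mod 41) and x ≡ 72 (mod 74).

Since 41 and 74 share no common factor, CRT says the pair of congruences has a solution (unique mod 3034).
Any solution of the first congruence is x = 2 + 41t; substituting into the second, 41t ≡ 72 − 2 ≡ 70 (mod 74).
To invert 41 modulo 74: 74 = 1·41 + 33, 41 = 1·33 + 8, 33 = 4·8 + 1, 8 = 8·1 + 0, and unwinding, 1 = 33 − 4·8 = 33 − 4·(41 − 1·33) = −4·41 + 5·33 = −4·41 + 5·(74 − 1·41) = 5·74 − 9·41. Thus 41⁻¹ ≡ -9 ≡ 65 (mod 74).
Therefore t ≡ 65·70 = 4550 ≡ 36 (mod 74).
With t = 36: x = 2 + 41·36 = 1478.
Check: 1478 mod 41 = 2, 1478 mod 74 = 72. ✓

x = 1478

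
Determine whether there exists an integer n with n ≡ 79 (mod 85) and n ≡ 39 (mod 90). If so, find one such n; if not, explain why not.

n = 759

gcd(85, 90) = 5. A simultaneous solution exists iff 79 ≡ 39 (mod 5); here 79 mod 5 = 4 = 39 mod 5, so it does.
Put n = 79 + 85t, so we need 85t ≡ 50 (mod 90), equivalently (divide by 5) 17t ≡ 10 (mod 18).
To invert 17 modulo 18: 18 = 1·17 + 1, 17 = 17·1 + 0, and unwinding, 1 = 18 − 1·17. Thus 17⁻¹ ≡ -1 ≡ 17 (mod 18).
Therefore t ≡ 17·10 = 170 ≡ 8 (mod 18).
Then n = 79 + 85·8 = 759.
Check: 759 mod 85 = 79, 759 mod 90 = 39. ✓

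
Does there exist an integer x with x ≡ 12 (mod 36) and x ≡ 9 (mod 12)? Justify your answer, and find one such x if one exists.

No, no such integer exists.

gcd(36, 12) = 12. If x ≡ 12 (mod 36) and x ≡ 9 (mod 12), then x ≡ 12 (mod 12) and x ≡ 9 (mod 12).
But 12 mod 12 = 0 while 9 mod 12 = 9, a contradiction.
So no integer satisfies both congruences.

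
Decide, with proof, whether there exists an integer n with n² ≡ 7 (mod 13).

No such integer exists.

Since (13 − n)² ≡ n² (mod 13), it suffices to square n = 0, 1, …, 6: the residues are 0, 1, 4, 9, 3, 12, 10.
The set of squares mod 13 is therefore {0, 1, 3, 4, 9, 10, 12}, which does not contain 7.
Therefore n² ≡ 7 (mod 13) has no solution.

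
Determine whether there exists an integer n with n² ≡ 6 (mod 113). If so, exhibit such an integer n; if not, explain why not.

There is no such integer.

113 is prime, so by Euler's criterion 6 is a square mod 113 iff 6^((113−1)/2) = 6^56 ≡ 1 (mod 113).
Squaring successively (mod 113): 6^2 = 36 ≡ 36; 6^4 ≡ 36² = 1296 ≡ 53; 6^8 ≡ 53² = 2809 ≡ 97; 6^16 ≡ 97² = 9409 ≡ 30; 6^32 ≡ 30² = 900 ≡ 109.
Since 56 = 32 + 16 + 8, 6^56 ≡ 109 · 30 · 97; multiplying out mod 113: 109·30 = 3270 ≡ 106, then 106·97 = 10282 ≡ 112. Thus 6^56 ≡ 112 ≡ −1 (mod 113).
The value −1 means 6 is a non-residue modulo 113, so n² ≡ 6 (mod 113) is impossible.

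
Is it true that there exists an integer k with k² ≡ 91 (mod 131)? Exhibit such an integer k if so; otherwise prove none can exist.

Take k = 109. Then 109² = 11881 = 90·131 + 91, so 109² ≡ 91 (mod 131).

k = 109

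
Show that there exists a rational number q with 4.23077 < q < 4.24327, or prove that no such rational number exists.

q = 72/17

Look for a denominator N such that an integer falls strictly between N·4.23077 and N·4.24327. N = 17 works: 17·4.23077 = 71.92309 < 72 < 72.13559 = 17·4.24327.
Hence 72/17 is a rational number with 4.23077 < 72/17 < 4.24327.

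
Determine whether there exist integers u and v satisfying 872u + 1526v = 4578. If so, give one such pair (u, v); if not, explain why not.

u = 0, v = 3

Every value of 872u + 1526v is a multiple of gcd(872, 1526) = 218; since 218 ∣ 4578, solutions exist.
Dividing through by 218 reduces the equation to 4u + 7v = 21.
Dividing repeatedly: 7 = 1·4 + 3, 4 = 1·3 + 1, 3 = 3·1 + 0.
Unwinding: 1 = 4 − 1·3 = 4 − (7 − 1·4) = −7 + 2·4, i.e. 4·2 + 7·(-1) = 1.
Multiplying through by 21: u = 2·21 = 42, v = (-1)·21 = -21 is a solution.
Shifting by a multiple of (7, −4) keeps it a solution: u = 42 − 6·7 = 0, v = -21 + 6·4 = 3.
Check: 872·0 + 1526·3 = 0 + 4578 = 4578. ✓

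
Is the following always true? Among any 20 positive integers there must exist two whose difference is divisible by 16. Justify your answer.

There are exactly 16 possible remainders on division by 16.
Placing 20 integers into 16 classes, some class receives at least two — say a and b.
Their difference a − b is then a multiple of 16.

True.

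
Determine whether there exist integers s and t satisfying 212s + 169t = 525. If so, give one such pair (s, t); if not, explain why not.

212 and 169 are coprime, so 212s + 169t ranges over all of ℤ.
Dividing repeatedly: 212 = 1·169 + 43, 169 = 3·43 + 40, 43 = 1·40 + 3, 40 = 13·3 + 1, 3 = 3·1 + 0.
Back-substituting, 1 = 40 − 13·3 = 40 − 13·(43 − 1·40) = −13·43 + 14·40 = −13·43 + 14·(169 − 3·43) = 14·169 − 55·43 = 14·169 − 55·(212 − 1·169) = −55·212 + 69·169; that is, 212·(-55) + 169·69 = 1.
Times 525: 212·(-28875) + 169·36225 = 525, so (-28875, 36225) solves it.
Shifting by a multiple of (169, −212) keeps it a solution: s = -28875 + 171·169 = 24, t = 36225 − 171·212 = -27.
Check: 212·24 + 169·(-27) = 5088 − 4563 = 525. ✓

s = 24, t = -27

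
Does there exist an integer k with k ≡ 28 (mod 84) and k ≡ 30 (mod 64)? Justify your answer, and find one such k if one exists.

No, no such integer exists.

Both moduli are multiples of 4 = gcd(84, 64), so any solution would satisfy k ≡ 28 and k ≡ 30 modulo 4 simultaneously.
However 28 ≡ 0 and 30 ≡ 2 (mod 4), and 0 ≠ 2.
So no integer satisfies both congruences.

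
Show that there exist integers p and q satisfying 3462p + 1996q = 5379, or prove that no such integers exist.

No such integers exist.

Any value of 3462p + 1996q is a multiple of gcd(3462, 1996) = 2.
But 5379 is not a multiple of 2 (it leaves remainder 1).
So the equation is unsolvable over ℤ.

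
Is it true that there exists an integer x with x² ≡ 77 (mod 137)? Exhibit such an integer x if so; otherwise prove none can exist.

x = 112

x = 112 works: 112² = 12544, and 12544 − 77 = 12467 = 91·137.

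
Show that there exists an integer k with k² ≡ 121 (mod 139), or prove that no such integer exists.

Take k = 11. Then 11² = 121, and since 0 ≤ 121 < 139 this is already reduced: 11² ≡ 121 (mod 139).

k = 11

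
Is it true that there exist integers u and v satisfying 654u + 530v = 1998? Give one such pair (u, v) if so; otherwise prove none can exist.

Since gcd(654, 530) = 2 and 1998 = 2·999, Bézout's identity guarantees a solution.
Dividing through by 2 reduces the equation to 327u + 265v = 999.
Dividing repeatedly: 327 = 1·265 + 62, 265 = 4·62 + 17, 62 = 3·17 + 11, 17 = 1·11 + 6, 11 = 1·6 + 5, 6 = 1·5 + 1, 5 = 5·1 + 0.
Unwinding: 1 = 6 − 1·5 = 6 − (11 − 1·6) = −11 + 2·6 = −11 + 2·(17 − 1·11) = 2·17 − 3·11 = 2·17 − 3·(62 − 3·17) = −3·62 + 11·17 = −3·62 + 11·(265 − 4·62) = 11·265 − 47·62 = 11·265 − 47·(327 − 1·265) = −47·327 + 58·265, i.e. 327·(-47) + 265·58 = 1.
Times 999: 327·(-46953) + 265·57942 = 999, so (-46953, 57942) solves it.
Shifting by a multiple of (265, −327) keeps it a solution: u = -46953 + 178·265 = 217, v = 57942 − 178·327 = -264.
Indeed 654·217 + 530·(-264) = 141918 − 139920 = 1998.

u = 217, v = -264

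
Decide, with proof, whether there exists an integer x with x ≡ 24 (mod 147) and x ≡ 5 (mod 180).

No such integer exists.

Reduce both congruences modulo 3, which divides 147 and 180: they say x ≡ 24 (mod 3) and x ≡ 5 (mod 3).
These are incompatible: 24 − 5 = 19 is not divisible by 3.
So no integer satisfies both congruences.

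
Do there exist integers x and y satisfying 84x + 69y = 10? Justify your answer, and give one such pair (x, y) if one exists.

Both 84 and 69 are divisible by gcd(84, 69) = 3, hence so is any combination 84x + 69y.
But 10 = 3·3 + 1, so 3 ∤ 10.
So the equation is unsolvable over ℤ.

There are no such integers.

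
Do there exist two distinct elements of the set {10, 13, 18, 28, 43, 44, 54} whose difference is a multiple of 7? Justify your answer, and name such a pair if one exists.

Reduce each element modulo 7: 10↦3, 13↦6, 18↦4, 28↦0, 43↦1, 44↦2, 54↦5.
No residue repeats among the 7 elements, so no pair has difference ≡ 0 (mod 7).

No such pair exists.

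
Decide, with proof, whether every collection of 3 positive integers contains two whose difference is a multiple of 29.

Consider the 3 integers 66, 67, 68. They lie in distinct residue classes modulo 29, since 3 ≤ 29.
The differences between them range over 1, …, 2, none of which is divisible by 29.

No; for instance {66, 67, 68} is a counterexample.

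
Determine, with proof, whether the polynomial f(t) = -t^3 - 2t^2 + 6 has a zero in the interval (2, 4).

f(2) = -10 and f(4) = -90, both negative, so a sign-change argument is unavailable; we show f keeps this sign on the whole interval.
Substitute t = 2 + u, where 0 < u < 2 on the interval. Expanding, f(2 + u) = -u^3 - 8u^2 - 20u - 10.
The nonzero coefficients here are all negative, so for u > 0 every term is negative (or zero), and the constant term -10 is strictly negative.
So f is strictly negative on (2, 4); no root exists in the interval.

No.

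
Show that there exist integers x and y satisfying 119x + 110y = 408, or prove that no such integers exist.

Since gcd(119, 110) = 1, every integer is an integer combination of 119 and 110.
Euclidean algorithm: 119 = 1·110 + 9, 110 = 12·9 + 2, 9 = 4·2 + 1, 2 = 2·1 + 0.
Unwinding: 1 = 9 − 4·2 = 9 − 4·(110 − 12·9) = −4·110 + 49·9 = −4·110 + 49·(119 − 1·110) = 49·119 − 53·110, i.e. 119·49 + 110·(-53) = 1.
Times 408: 119·19992 + 110·(-21624) = 408, so (19992, -21624) solves it.
Shifting by a multiple of (110, −119) keeps it a solution: x = 19992 − 181·110 = 82, y = -21624 + 181·119 = -85.
Check: 119·82 + 110·(-85) = 9758 − 9350 = 408. ✓

x = 82, y = -85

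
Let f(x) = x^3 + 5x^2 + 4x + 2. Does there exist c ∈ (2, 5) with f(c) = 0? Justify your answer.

No such root exists.

The endpoint values f(2) = 38 and f(5) = 272 are both positive. Claim: f(x) > 0 for every x in (2, 5).
Substitute x = 2 + u, where 0 < u < 3 on the interval. Expanding, f(2 + u) = u^3 + 11u^2 + 36u + 38.
All 4 nonzero coefficients of this polynomial in u are positive; hence for u > 0 the value is a sum of positive terms (the constant 38 among them).
So f is strictly positive on (2, 5); no root exists in the interval.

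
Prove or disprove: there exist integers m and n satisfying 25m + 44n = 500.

m = 20, n = 0

25 and 44 are coprime, so 25m + 44n ranges over all of ℤ.
Euclidean algorithm: 44 = 1·25 + 19, 25 = 1·19 + 6, 19 = 3·6 + 1, 6 = 6·1 + 0.
Unwinding: 1 = 19 − 3·6 = 19 − 3·(25 − 1·19) = −3·25 + 4·19 = −3·25 + 4·(44 − 1·25) = 4·44 − 7·25, i.e. 25·(-7) + 44·4 = 1.
Times 500: 25·(-3500) + 44·2000 = 500, so (-3500, 2000) solves it.
The general solution is m = -3500 + 44k, n = 2000 − 25k; taking k = 80 gives the smaller pair m = 20, n = 0.
Indeed 25·20 + 44·0 = 500 + 0 = 500.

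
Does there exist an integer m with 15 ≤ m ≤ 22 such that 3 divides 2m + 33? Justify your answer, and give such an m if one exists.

At m = 15 we get 2·15 + 33 = 63, and 63 = 3·21.

m = 15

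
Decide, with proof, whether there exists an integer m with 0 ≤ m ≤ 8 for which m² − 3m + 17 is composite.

At m = 7: 7² − 3·7 + 17 = 45 = 3·15, which is composite.

m = 7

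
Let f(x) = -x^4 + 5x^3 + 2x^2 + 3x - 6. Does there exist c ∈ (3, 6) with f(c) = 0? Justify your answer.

Such a root exists.

f(3) = 75 and f(6) = -132, which have opposite signs.
Since f is a polynomial it is continuous on [3, 6].
By the Intermediate Value Theorem f must vanish at some point of (3, 6).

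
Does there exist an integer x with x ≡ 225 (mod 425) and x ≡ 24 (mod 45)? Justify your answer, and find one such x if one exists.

Reduce both congruences modulo 5, which divides 425 and 45: they say x ≡ 225 (mod 5) and x ≡ 24 (mod 5).
However 225 ≡ 0 and 24 ≡ 4 (mod 5), and 0 ≠ 4.
Hence the system has no solution.

No, no such integer exists.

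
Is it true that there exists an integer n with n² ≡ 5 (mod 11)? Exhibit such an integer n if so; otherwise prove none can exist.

Take n = 7. Then 7² = 49 = 4·11 + 5, so 7² ≡ 5 (mod 11).

n = 7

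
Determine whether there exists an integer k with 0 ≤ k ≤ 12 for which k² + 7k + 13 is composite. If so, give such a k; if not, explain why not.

k = 8

At k = 8: 8² + 7·8 + 13 = 133 = 7·19, which is composite.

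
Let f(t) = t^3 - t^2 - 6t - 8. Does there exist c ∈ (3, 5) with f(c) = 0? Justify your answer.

Yes, such a c exists.

f(3) = -8 and f(5) = 62, which have opposite signs.
Since f is a polynomial it is continuous on [3, 5].
By the Intermediate Value Theorem f must vanish at some point of (3, 5).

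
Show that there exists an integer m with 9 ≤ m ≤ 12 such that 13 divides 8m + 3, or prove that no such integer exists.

m = 11

Try m = 11: 8·11 + 3 = 91 = 7·13, which is divisible by 13.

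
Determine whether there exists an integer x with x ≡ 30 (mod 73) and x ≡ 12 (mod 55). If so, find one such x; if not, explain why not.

x = 3972

gcd(73, 55) = 1, so the Chinese Remainder Theorem guarantees exactly one residue class mod 4015 satisfying both.
Any solution of the first congruence is x = 30 + 73t; substituting into the second, 73t ≡ 12 − 30 ≡ 37 (mod 55).
73 ≡ 18 (mod 55), so this reads 18t ≡ 37 (mod 55). To invert 18 modulo 55: 55 = 3·18 + 1, 18 = 18·1 + 0, and unwinding, 1 = 55 − 3·18. Thus 18⁻¹ ≡ -3 ≡ 52 (mod 55).
Multiplying by 52: t ≡ 52·37 = 1924 ≡ 54 (mod 55).
Taking t = 54 gives x = 30 + 73·54 = 3972.
Indeed 3972 ≡ 30 (mod 73) and 3972 ≡ 12 (mod 55).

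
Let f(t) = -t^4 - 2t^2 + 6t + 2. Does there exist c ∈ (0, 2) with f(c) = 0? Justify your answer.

Yes, f has a root in the interval.

f(0) = 2 and f(2) = -10, which have opposite signs.
Since f is a polynomial it is continuous on [0, 2].
So by the Intermediate Value Theorem there is a c strictly between 0 and 2 with f(c) = 0.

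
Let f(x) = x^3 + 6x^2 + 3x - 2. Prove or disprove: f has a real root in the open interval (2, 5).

No.

f(2) = 36 and f(5) = 288, both positive, so a sign-change argument is unavailable; we show f keeps this sign on the whole interval.
Shift to the endpoint 2: with x = 2 + u (0 < u < 3), one computes f(2 + u) = u^3 + 12u^2 + 39u + 36.
All 4 nonzero coefficients of this polynomial in u are positive; hence for u > 0 the value is a sum of positive terms (the constant 36 among them).
Therefore f(x) > 0 throughout (2, 5), and f has no zero there.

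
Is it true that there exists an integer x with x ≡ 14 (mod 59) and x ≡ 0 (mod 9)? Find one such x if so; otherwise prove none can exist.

Since 59 and 9 share no common factor, CRT says the pair of congruences has a solution (unique mod 531).
Any solution of the first congruence is x = 14 + 59t; substituting into the second, 59t ≡ 0 − 14 ≡ 4 (mod 9).
59 ≡ 5 (mod 9), so this reads 5t ≡ 4 (mod 9). Note 5·2 = 10 ≡ 1 (mod 9) (as 10 − 1 = 1·9), so 5⁻¹ ≡ 2.
Therefore t ≡ 2·4 = 8 (mod 9).
With t = 8: x = 14 + 59·8 = 486.
Check: 486 mod 59 = 14, 486 mod 9 = 0. ✓

x = 486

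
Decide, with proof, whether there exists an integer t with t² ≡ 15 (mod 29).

No such integer exists.

29 is prime, so by Euler's criterion 15 is a square mod 29 iff 15^((29−1)/2) = 15^14 ≡ 1 (mod 29).
Repeated squaring mod 29: 15^2 = 225 ≡ 22; 15^4 ≡ 22² = 484 ≡ 20; 15^8 ≡ 20² = 400 ≡ 23.
Since 14 = 8 + 4 + 2, 15^14 ≡ 23 · 20 · 22; multiplying out mod 29: 23·20 = 460 ≡ 25, then 25·22 = 550 ≡ 28. Thus 15^14 ≡ 28 ≡ −1 (mod 29).
The value −1 means 15 is a non-residue modulo 29, so t² ≡ 15 (mod 29) is impossible.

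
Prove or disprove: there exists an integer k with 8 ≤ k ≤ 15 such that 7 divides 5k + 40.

Scanning upward from k = 8 gives 80, 85, 90, 95, 100, none divisible by 7. At k = 13 we get 5·13 + 40 = 105, and 105 = 7·15.

k = 13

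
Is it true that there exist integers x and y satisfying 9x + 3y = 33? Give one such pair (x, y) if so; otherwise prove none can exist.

Every value of 9x + 3y is a multiple of gcd(9, 3) = 3; since 3 ∣ 33, solutions exist.
Dividing through by 3 reduces the equation to 3x + 1y = 11.
The coefficient of y is 1, so setting x = 0 and y = 11 already solves it.
Indeed 9·0 + 3·11 = 0 + 33 = 33.

x = 0, y = 11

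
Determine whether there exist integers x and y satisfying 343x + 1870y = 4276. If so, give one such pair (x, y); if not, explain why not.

343 and 1870 are coprime, so 343x + 1870y ranges over all of ℤ.
Run the Euclidean algorithm on 1870 and 343: 1870 = 5·343 + 155, 343 = 2·155 + 33, 155 = 4·33 + 23, 33 = 1·23 + 10, 23 = 2·10 + 3, 10 = 3·3 + 1, 3 = 3·1 + 0.
Back-substituting, 1 = 10 − 3·3 = 10 − 3·(23 − 2·10) = −3·23 + 7·10 = −3·23 + 7·(33 − 1·23) = 7·33 − 10·23 = 7·33 − 10·(155 − 4·33) = −10·155 + 47·33 = −10·155 + 47·(343 − 2·155) = 47·343 − 104·155 = 47·343 − 104·(1870 − 5·343) = −104·1870 + 567·343; that is, 343·567 + 1870·(-104) = 1.
Scaling by 4276 gives the particular solution (x, y) = (2424492, -444704).
Subtracting 1296·1870 from x and adding 1296·343 to y gives the tidier solution (972, -176).
Check: 343·972 + 1870·(-176) = 333396 − 329120 = 4276. ✓

x = 972, y = -176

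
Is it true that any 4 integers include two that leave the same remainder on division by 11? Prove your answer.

Consider the 4 integers 2, 3, 4, 5. They lie in distinct residue classes modulo 11, since 4 ≤ 11.
So no two of them leave the same remainder on division by 11; the claim fails for this set.

No, the set {2, 3, 4, 5} is a counterexample.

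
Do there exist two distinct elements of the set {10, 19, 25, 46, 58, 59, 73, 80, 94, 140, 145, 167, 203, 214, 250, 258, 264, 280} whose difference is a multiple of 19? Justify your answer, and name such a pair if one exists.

Residues mod 19: 10↦10, 19↦0, 25↦6, 46↦8, 58↦1, 59↦2, 73↦16, 80↦4, 94↦18, 140↦7, 145↦12, 167↦15, 203↦13, 214↦5, 250↦3, 258↦11, 264↦17, 280↦14.
No residue repeats among the 18 elements, so no pair has difference ≡ 0 (mod 19).

No such pair exists.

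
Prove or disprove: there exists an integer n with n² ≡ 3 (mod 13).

n = 4

Take n = 4. Then 4² = 16 = 1·13 + 3, so 4² ≡ 3 (mod 13).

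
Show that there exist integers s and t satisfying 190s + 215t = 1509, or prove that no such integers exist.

Both 190 and 215 are divisible by gcd(190, 215) = 5, hence so is any combination 190s + 215t.
But 1509 is not a multiple of 5 (it leaves remainder 4).
So the equation is unsolvable over ℤ.

No such integers exist.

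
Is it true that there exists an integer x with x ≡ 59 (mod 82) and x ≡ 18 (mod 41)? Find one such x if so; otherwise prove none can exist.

x = 59

The moduli are not coprime: gcd(82, 41) = 41. Compatibility requires 41 ∣ (18 − 59) = -41, which holds, so solutions exist.
The smallest candidate x = 59 works directly: 59 ≡ 18 (mod 41).
Check: 59 mod 82 = 59, 59 mod 41 = 18. ✓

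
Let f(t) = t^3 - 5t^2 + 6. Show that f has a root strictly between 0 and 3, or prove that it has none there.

f(0) = 6 and f(3) = -12, which have opposite signs.
f is continuous everywhere (it is a polynomial), in particular on [0, 3].
By the Intermediate Value Theorem, f takes the value 0 somewhere in the open interval.

Such a root exists.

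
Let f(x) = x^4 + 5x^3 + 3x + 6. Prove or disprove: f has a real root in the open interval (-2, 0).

f(-2) = -24 and f(0) = 6, which have opposite signs.
f is continuous everywhere (it is a polynomial), in particular on [-2, 0].
By the Intermediate Value Theorem, f takes the value 0 somewhere in the open interval.

Yes, f has a root in the interval.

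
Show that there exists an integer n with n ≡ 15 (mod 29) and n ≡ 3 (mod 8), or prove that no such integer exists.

gcd(29, 8) = 1, so the Chinese Remainder Theorem guarantees exactly one residue class mod 232 satisfying both.
Any solution of the first congruence is n = 15 + 29t; substituting into the second, 29t ≡ 3 − 15 ≡ 4 (mod 8).
29 ≡ 5 (mod 8), so this reads 5t ≡ 4 (mod 8). Note 5·5 = 25 ≡ 1 (mod 8) (as 25 − 1 = 3·8), so 5⁻¹ ≡ 5.
Therefore t ≡ 5·4 = 20 ≡ 4 (mod 8).
Taking t = 4 gives n = 15 + 29·4 = 131.
Check: 131 mod 29 = 15, 131 mod 8 = 3. ✓

n = 131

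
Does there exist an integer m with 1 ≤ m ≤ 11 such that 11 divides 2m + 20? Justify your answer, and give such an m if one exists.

At m = 1 we get 2·1 + 20 = 22, and 22 = 11·2.

m = 1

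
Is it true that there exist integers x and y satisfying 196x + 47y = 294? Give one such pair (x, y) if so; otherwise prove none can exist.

196 and 47 are coprime, so 196x + 47y ranges over all of ℤ.
Dividing repeatedly: 196 = 4·47 + 8, 47 = 5·8 + 7, 8 = 1·7 + 1, 7 = 7·1 + 0.
Working back up the chain: 1 = 8 − 1·7 = 8 − (47 − 5·8) = −47 + 6·8 = −47 + 6·(196 − 4·47) = 6·196 − 25·47. So 196·6 + 47·(-25) = 1.
Multiplying through by 294: x = 6·294 = 1764, y = (-25)·294 = -7350 is a solution.
Subtracting 37·47 from x and adding 37·196 to y gives the tidier solution (25, -98).
Check: 196·25 + 47·(-98) = 4900 − 4606 = 294. ✓

x = 25, y = -98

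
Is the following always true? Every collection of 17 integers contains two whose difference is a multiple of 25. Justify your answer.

No; for instance {40, 41, 42, 43, 44, 45, 46, 47, 48, 49, 50, 51, 52, 53, 54, 55, 56} is a counterexample.

Try 17 consecutive integers, 40, 41, …, 56. Their remainders mod 25 are 15, 16, 17, 18, 19, 20, 21, 22, 23, 24, 0, 1, 2, 3, 4, 5, 6 — pairwise different, as any 17 ≤ 25 consecutive integers have distinct residues.
The differences between them range over 1, …, 16, none of which is divisible by 25.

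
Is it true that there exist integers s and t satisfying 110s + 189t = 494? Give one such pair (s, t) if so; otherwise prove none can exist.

s = 166, t = -94

110 and 189 are coprime, so 110s + 189t ranges over all of ℤ.
Run the Euclidean algorithm on 189 and 110: 189 = 1·110 + 79, 110 = 1·79 + 31, 79 = 2·31 + 17, 31 = 1·17 + 14, 17 = 1·14 + 3, 14 = 4·3 + 2, 3 = 1·2 + 1, 2 = 2·1 + 0.
Back-substituting, 1 = 3 − 1·2 = 3 − (14 − 4·3) = −14 + 5·3 = −14 + 5·(17 − 1·14) = 5·17 − 6·14 = 5·17 − 6·(31 − 1·17) = −6·31 + 11·17 = −6·31 + 11·(79 − 2·31) = 11·79 − 28·31 = 11·79 − 28·(110 − 1·79) = −28·110 + 39·79 = −28·110 + 39·(189 − 1·110) = 39·189 − 67·110; that is, 110·(-67) + 189·39 = 1.
Scaling by 494 gives the particular solution (s, t) = (-33098, 19266).
Shifting by a multiple of (189, −110) keeps it a solution: s = -33098 + 176·189 = 166, t = 19266 − 176·110 = -94.
Check: 110·166 + 189·(-94) = 18260 − 17766 = 494. ✓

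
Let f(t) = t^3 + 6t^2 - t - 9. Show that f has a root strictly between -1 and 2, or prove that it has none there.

f(-1) = -3 and f(2) = 21, which have opposite signs.
As a polynomial, f is continuous on every closed interval.
By the Intermediate Value Theorem f must vanish at some point of (-1, 2).

Yes, f has a root in the interval.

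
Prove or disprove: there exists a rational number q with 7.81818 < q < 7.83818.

Multiplying by 6: 6·7.81818 = 46.90908 and 6·7.83818 = 47.02908, so the integer 47 lies strictly between them.
Dividing back, 7.81818 < 47/6 < 7.83818, and 47/6 is rational.

q = 47/6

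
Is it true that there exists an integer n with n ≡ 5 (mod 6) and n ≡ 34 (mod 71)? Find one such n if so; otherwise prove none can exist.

Since 6 and 71 share no common factor, CRT says the pair of congruences has a solution (unique mod 426).
Any solution of the first congruence is n = 5 + 6t; substituting into the second, 6t ≡ 34 − 5 ≡ 29 (mod 71).
Since 6·12 = 72 = 1·71 + 1, the inverse of 6 mod 71 is 12.
Therefore t ≡ 12·29 = 348 ≡ 64 (mod 71).
Taking t = 64 gives n = 5 + 6·64 = 389.
Verify: 389 = 64·6 + 5 and 389 = 5·71 + 34. ✓

n = 389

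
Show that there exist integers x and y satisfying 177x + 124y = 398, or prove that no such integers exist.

177 and 124 are coprime, so 177x + 124y ranges over all of ℤ.
Dividing repeatedly: 177 = 1·124 + 53, 124 = 2·53 + 18, 53 = 2·18 + 17, 18 = 1·17 + 1, 17 = 17·1 + 0.
Unwinding: 1 = 18 − 1·17 = 18 − (53 − 2·18) = −53 + 3·18 = −53 + 3·(124 − 2·53) = 3·124 − 7·53 = 3·124 − 7·(177 − 1·124) = −7·177 + 10·124, i.e. 177·(-7) + 124·10 = 1.
Scaling by 398 gives the particular solution (x, y) = (-2786, 3980).
Adding 23·124 to x and subtracting 23·177 from y gives the tidier solution (66, -91).
Indeed 177·66 + 124·(-91) = 11682 − 11284 = 398.

x = 66, y = -91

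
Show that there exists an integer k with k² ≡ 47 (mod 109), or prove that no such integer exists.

109 is prime, so by Euler's criterion 47 is a square mod 109 iff 47^((109−1)/2) = 47^54 ≡ 1 (mod 109).
Repeated squaring mod 109: 47^2 = 2209 ≡ 29; 47^4 ≡ 29² = 841 ≡ 78; 47^8 ≡ 78² = 6084 ≡ 89; 47^16 ≡ 89² = 7921 ≡ 73; 47^32 ≡ 73² = 5329 ≡ 97.
Since 54 = 32 + 16 + 4 + 2, 47^54 ≡ 97 · 73 · 78 · 29; multiplying out mod 109: 97·73 = 7081 ≡ 105, then 105·78 = 8190 ≡ 15, then 15·29 = 435 ≡ 108. Thus 47^54 ≡ 108 ≡ −1 (mod 109).
By Euler's criterion 47 is a quadratic non-residue mod 109: no k satisfies k² ≡ 47 (mod 109).

No such integer exists.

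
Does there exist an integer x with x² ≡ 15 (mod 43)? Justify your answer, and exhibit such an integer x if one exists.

Take x = 31. Then 31² = 961 = 22·43 + 15, so 31² ≡ 15 (mod 43).

x = 31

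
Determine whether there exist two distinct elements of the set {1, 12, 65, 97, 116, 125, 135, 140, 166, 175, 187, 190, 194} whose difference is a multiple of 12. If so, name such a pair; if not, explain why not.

Both 1 and 97 leave remainder 1 on division by 12; their difference 96 = 8·12 is a multiple of 12.

Yes: 1 and 97.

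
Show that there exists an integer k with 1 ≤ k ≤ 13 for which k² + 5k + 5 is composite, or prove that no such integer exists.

At k = 10: 10² + 5·10 + 5 = 155 = 5·31, which is composite.

k = 10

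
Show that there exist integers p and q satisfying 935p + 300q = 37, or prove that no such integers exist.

No, no such integers exist.

gcd(935, 300) = 5, so every integer of the form 935p + 300q is a multiple of 5.
But 37 = 5·7 + 2, so 5 ∤ 37.
Therefore 935p + 300q = 37 has no solution in integers.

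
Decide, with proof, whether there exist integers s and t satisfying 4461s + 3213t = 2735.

Any value of 4461s + 3213t is a multiple of gcd(4461, 3213) = 3.
But 2735 is not a multiple of 3 (it leaves remainder 2).
So the equation is unsolvable over ℤ.

There are no such integers.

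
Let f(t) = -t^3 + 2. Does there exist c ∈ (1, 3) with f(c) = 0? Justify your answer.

f(1) = 1 and f(3) = -25, which have opposite signs.
As a polynomial, f is continuous on every closed interval.
So by the Intermediate Value Theorem there is a c strictly between 1 and 3 with f(c) = 0.

Yes, f has a root in the interval.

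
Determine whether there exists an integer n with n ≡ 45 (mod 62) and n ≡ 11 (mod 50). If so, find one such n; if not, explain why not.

n = 1161

The moduli are not coprime: gcd(62, 50) = 2. Compatibility requires 2 ∣ (11 − 45) = -34, which holds, so solutions exist.
Write n = 45 + 62t. Then 62t ≡ 11 − 45 ≡ 16 (mod 50); dividing through by 2 gives 31t ≡ 8 (mod 25).
31 ≡ 6 (mod 25), so this reads 6t ≡ 8 (mod 25). Note 6·21 = 126 ≡ 1 (mod 25) (as 126 − 1 = 5·25), so 6⁻¹ ≡ 21.
Multiplying by 21: t ≡ 21·8 = 168 ≡ 18 (mod 25).
Then n = 45 + 62·18 = 1161.
Verify: 1161 = 18·62 + 45 and 1161 = 23·50 + 11. ✓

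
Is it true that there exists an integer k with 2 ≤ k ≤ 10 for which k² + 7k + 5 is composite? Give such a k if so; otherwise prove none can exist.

k = 5

At k = 5: 5² + 7·5 + 5 = 65 = 5·13, which is composite.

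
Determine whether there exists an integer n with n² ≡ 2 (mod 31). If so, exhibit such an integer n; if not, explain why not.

Take n = 8. Then 8² = 64 = 2·31 + 2, so 8² ≡ 2 (mod 31).

n = 8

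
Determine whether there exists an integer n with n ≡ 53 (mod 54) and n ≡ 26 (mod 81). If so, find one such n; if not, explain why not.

Here gcd(54, 81) = 27, and both 53 and 26 leave remainder 26 mod 27, so the system is consistent.
Step through n = 53, 53 + 54, 53 + 2·54, …: the values 53, 107 reduce mod 81 to 53, 26. The value 107 hits 26.
Indeed 107 ≡ 53 (mod 54) and 107 ≡ 26 (mod 81).

n = 107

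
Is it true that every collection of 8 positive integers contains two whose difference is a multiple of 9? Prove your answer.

Try 8 consecutive integers, 8, 9, …, 15. Their remainders mod 9 are 8, 0, 1, 2, 3, 4, 5, 6 — pairwise different, as any 8 ≤ 9 consecutive integers have distinct residues.
Any two of them differ by at most 7 < 9 and by at least 1, so no difference is a multiple of 9.

No; for instance {8, 9, 10, 11, 12, 13, 14, 15} is a counterexample.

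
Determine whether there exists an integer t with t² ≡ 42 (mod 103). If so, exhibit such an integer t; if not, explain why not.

No such integer exists.

103 is prime, so by Euler's criterion 42 is a square mod 103 iff 42^((103−1)/2) = 42^51 ≡ 1 (mod 103).
Repeated squaring mod 103: 42^2 = 1764 ≡ 13; 42^4 ≡ 13² = 169 ≡ 66; 42^8 ≡ 66² = 4356 ≡ 30; 42^16 ≡ 30² = 900 ≡ 76; 42^32 ≡ 76² = 5776 ≡ 8.
Since 51 = 32 + 16 + 2 + 1, 42^51 ≡ 8 · 76 · 13 · 42; multiplying out mod 103: 8·76 = 608 ≡ 93, then 93·13 = 1209 ≡ 76, then 76·42 = 3192 ≡ 102. Thus 42^51 ≡ 102 ≡ −1 (mod 103).
The value −1 means 42 is a non-residue modulo 103, so t² ≡ 42 (mod 103) is impossible.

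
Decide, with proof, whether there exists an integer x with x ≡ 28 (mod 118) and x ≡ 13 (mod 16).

There is no such integer.

gcd(118, 16) = 2. If x ≡ 28 (mod 118) and x ≡ 13 (mod 16), then x ≡ 28 (mod 2) and x ≡ 13 (mod 2).
But 28 mod 2 = 0 while 13 mod 2 = 1, a contradiction.
Therefore no such x exists.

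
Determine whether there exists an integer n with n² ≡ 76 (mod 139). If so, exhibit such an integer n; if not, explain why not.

There is no such integer.

139 is prime, so by Euler's criterion 76 is a square mod 139 iff 76^((139−1)/2) = 76^69 ≡ 1 (mod 139).
Repeated squaring mod 139: 76^2 = 5776 ≡ 77; 76^4 ≡ 77² = 5929 ≡ 91; 76^8 ≡ 91² = 8281 ≡ 80; 76^16 ≡ 80² = 6400 ≡ 6; 76^32 ≡ 6² = 36 ≡ 36; 76^64 ≡ 36² = 1296 ≡ 45.
Since 69 = 64 + 4 + 1, 76^69 ≡ 45 · 91 · 76; multiplying out mod 139: 45·91 = 4095 ≡ 64, then 64·76 = 4864 ≡ 138. Thus 76^69 ≡ 138 ≡ −1 (mod 139).
By Euler's criterion 76 is a quadratic non-residue mod 139: no n satisfies n² ≡ 76 (mod 139).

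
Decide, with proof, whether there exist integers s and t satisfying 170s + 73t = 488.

170 and 73 are coprime, so 170s + 73t ranges over all of ℤ.
Dividing repeatedly: 170 = 2·73 + 24, 73 = 3·24 + 1, 24 = 24·1 + 0.
Back-substituting, 1 = 73 − 3·24 = 73 − 3·(170 − 2·73) = −3·170 + 7·73; that is, 170·(-3) + 73·7 = 1.
Multiplying through by 488: s = (-3)·488 = -1464, t = 7·488 = 3416 is a solution.
Adding 21·73 to s and subtracting 21·170 from t gives the tidier solution (69, -154).
Check: 170·69 + 73·(-154) = 11730 − 11242 = 488. ✓

s = 69, t = -154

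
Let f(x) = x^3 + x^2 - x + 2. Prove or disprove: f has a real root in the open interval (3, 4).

The endpoint values f(3) = 35 and f(4) = 78 are both positive. Claim: f(x) > 0 for every x in (3, 4).
Shift to the endpoint 3: with x = 3 + u (0 < u < 1), one computes f(3 + u) = u^3 + 10u^2 + 32u + 35.
All 4 nonzero coefficients of this polynomial in u are positive; hence for u > 0 the value is a sum of positive terms (the constant 35 among them).
Therefore f(x) > 0 throughout (3, 4), and f has no zero there.

f has no root in that interval.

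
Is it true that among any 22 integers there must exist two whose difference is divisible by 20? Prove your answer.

Partition the integers by their residue mod 20; there are 20 classes.
Since 22 > 20, two of the 22 integers must share a residue class by the pigeonhole principle; call them a and b.
Then a ≡ b (mod 20), i.e. 20 ∣ (a − b).

True.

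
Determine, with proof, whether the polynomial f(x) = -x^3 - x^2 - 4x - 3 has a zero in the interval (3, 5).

f has no root in that interval.

f(3) = -51 and f(5) = -173, both negative.
The derivative f'(x) = -3x^2 - 2x - 4 is a quadratic with discriminant (-2)² − 4·(-3)·(-4) = -44 < 0; it never vanishes, so it is always negative (sign of the leading coefficient).
Hence f is strictly decreasing on ℝ, and in particular on [3, 5]. A strictly monotone function with same-sign endpoint values stays negative on the whole interval, so f has no zero in (3, 5).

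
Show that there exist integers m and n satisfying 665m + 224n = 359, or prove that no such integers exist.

No, no such integers exist.

gcd(665, 224) = 7, so every integer of the form 665m + 224n is a multiple of 7.
But 359 is not a multiple of 7 (it leaves remainder 2).
Hence no integers m, n satisfy the equation.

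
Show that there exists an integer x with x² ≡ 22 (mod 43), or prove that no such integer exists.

No, no such integer exists.

Apply Euler's criterion with the prime 43: 22 is a quadratic residue iff 22^21 ≡ 1 (mod 43), and a non-residue iff it is ≡ −1.
Repeated squaring mod 43: 22^2 = 484 ≡ 11; 22^4 ≡ 11² = 121 ≡ 35; 22^8 ≡ 35² = 1225 ≡ 21; 22^16 ≡ 21² = 441 ≡ 11.
Since 21 = 16 + 4 + 1, 22^21 ≡ 11 · 35 · 22; multiplying out mod 43: 11·35 = 385 ≡ 41, then 41·22 = 902 ≡ 42. Thus 22^21 ≡ 42 ≡ −1 (mod 43).
The value −1 means 22 is a non-residue modulo 43, so x² ≡ 22 (mod 43) is impossible.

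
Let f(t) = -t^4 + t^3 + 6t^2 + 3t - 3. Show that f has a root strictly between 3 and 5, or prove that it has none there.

f(3) = 6 and f(5) = -338, which have opposite signs.
As a polynomial, f is continuous on every closed interval.
By the Intermediate Value Theorem f must vanish at some point of (3, 5).

Yes, f has a root in the interval.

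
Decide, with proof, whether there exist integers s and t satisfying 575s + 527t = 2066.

s = 65, t = -67

575 and 527 are coprime, so 575s + 527t ranges over all of ℤ.
Run the Euclidean algorithm on 575 and 527: 575 = 1·527 + 48, 527 = 10·48 + 47, 48 = 1·47 + 1, 47 = 47·1 + 0.
Unwinding: 1 = 48 − 1·47 = 48 − (527 − 10·48) = −527 + 11·48 = −527 + 11·(575 − 1·527) = 11·575 − 12·527, i.e. 575·11 + 527·(-12) = 1.
Multiplying through by 2066: s = 11·2066 = 22726, t = (-12)·2066 = -24792 is a solution.
Shifting by a multiple of (527, −575) keeps it a solution: s = 22726 − 43·527 = 65, t = -24792 + 43·575 = -67.
Indeed 575·65 + 527·(-67) = 37375 − 35309 = 2066.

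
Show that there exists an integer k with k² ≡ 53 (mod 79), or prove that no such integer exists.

No such integer exists.

79 is prime, so by Euler's criterion 53 is a square mod 79 iff 53^((79−1)/2) = 53^39 ≡ 1 (mod 79).
Repeated squaring mod 79: 53^2 = 2809 ≡ 44; 53^4 ≡ 44² = 1936 ≡ 40; 53^8 ≡ 40² = 1600 ≡ 20; 53^16 ≡ 20² = 400 ≡ 5; 53^32 ≡ 5² = 25 ≡ 25.
Since 39 = 32 + 4 + 2 + 1, 53^39 ≡ 25 · 40 · 44 · 53; multiplying out mod 79: 25·40 = 1000 ≡ 52, then 52·44 = 2288 ≡ 76, then 76·53 = 4028 ≡ 78. Thus 53^39 ≡ 78 ≡ −1 (mod 79).
By Euler's criterion 53 is a quadratic non-residue mod 79: no k satisfies k² ≡ 53 (mod 79).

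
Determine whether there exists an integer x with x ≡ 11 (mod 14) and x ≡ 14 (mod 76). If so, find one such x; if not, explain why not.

There is no such integer.

Reduce both congruences modulo 2, which divides 14 and 76: they say x ≡ 11 (mod 2) and x ≡ 14 (mod 2).
However 11 ≡ 1 and 14 ≡ 0 (mod 2), and 1 ≠ 0.
Hence the system has no solution.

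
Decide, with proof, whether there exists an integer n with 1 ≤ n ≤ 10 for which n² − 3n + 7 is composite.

At n = 10: 10² − 3·10 + 7 = 77 = 7·11, which is composite.

n = 10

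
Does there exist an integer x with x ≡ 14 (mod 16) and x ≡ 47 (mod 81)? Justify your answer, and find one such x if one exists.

x = 1262

gcd(16, 81) = 1, so the Chinese Remainder Theorem guarantees exactly one residue class mod 1296 satisfying both.
Write x = 14 + 16t and require 14 + 16t ≡ 47 (mod 81), i.e. 16t ≡ 33 (mod 81).
Invert 16 mod 81 by the Euclidean algorithm: 81 = 5·16 + 1, 16 = 16·1 + 0; back-substituting, 1 = 81 − 5·16. Hence 16·(-5) ≡ 1, so 16⁻¹ ≡ -5 ≡ 76 (mod 81).
Multiplying by 76: t ≡ 76·33 = 2508 ≡ 78 (mod 81).
With t = 78: x = 14 + 16·78 = 1262.
Verify: 1262 = 78·16 + 14 and 1262 = 15·81 + 47. ✓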